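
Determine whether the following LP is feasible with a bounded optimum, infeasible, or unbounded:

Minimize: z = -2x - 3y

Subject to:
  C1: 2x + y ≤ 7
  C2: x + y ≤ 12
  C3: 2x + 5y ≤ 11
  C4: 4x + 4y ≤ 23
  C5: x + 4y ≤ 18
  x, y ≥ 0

Feasible with a bounded optimal solution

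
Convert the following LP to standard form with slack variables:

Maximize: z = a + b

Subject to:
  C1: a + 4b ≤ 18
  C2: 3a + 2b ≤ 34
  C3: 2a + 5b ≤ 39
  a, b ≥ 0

max z = a + b

s.t.
  a + 4b + s1 = 18
  3a + 2b + s2 = 34
  2a + 5b + s3 = 39
  a, b, s1, s2, s3 ≥ 0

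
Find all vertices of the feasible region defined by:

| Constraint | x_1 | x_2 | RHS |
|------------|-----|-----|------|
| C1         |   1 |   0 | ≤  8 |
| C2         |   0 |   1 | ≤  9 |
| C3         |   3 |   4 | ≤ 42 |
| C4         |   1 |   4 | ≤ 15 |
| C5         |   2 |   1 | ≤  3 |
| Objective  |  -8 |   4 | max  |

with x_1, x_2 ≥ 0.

(0, 0), (1.5, 0), (0, 3)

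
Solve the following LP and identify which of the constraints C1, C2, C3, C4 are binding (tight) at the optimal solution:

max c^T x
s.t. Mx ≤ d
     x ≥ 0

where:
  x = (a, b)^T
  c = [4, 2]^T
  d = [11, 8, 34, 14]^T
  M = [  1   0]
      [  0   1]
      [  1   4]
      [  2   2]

At a = 7, b = 0, compute slack b - a·x for each constraint:
  C1: 11 − 7 = 4  (slack)
  C2: 8 − 0 = 8  (slack)
  C3: 34 − 7 = 27  (slack)
  C4: 14 − 14 = 0  (binding)

Optimal: a = 7, b = 0
Binding: C4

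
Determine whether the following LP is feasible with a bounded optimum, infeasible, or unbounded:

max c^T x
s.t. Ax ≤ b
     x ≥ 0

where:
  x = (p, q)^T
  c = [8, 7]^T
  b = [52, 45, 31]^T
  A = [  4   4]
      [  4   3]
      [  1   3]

Feasible with a bounded optimal solution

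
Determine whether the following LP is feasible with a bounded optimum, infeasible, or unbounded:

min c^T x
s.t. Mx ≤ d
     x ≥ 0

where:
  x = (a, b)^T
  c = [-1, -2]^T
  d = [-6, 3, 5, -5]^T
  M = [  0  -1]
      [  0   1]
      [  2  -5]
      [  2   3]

Infeasible (no feasible solution exists)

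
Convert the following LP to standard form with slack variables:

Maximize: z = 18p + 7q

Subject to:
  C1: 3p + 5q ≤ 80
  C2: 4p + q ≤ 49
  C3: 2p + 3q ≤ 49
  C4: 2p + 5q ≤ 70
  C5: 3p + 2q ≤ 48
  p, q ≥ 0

max z = 18p + 7q

s.t.
  3p + 5q + s1 = 80
  4p + q + s2 = 49
  2p + 3q + s3 = 49
  2p + 5q + s4 = 70
  3p + 2q + s5 = 48
  p, q, s1, s2, s3, s4, s5 ≥ 0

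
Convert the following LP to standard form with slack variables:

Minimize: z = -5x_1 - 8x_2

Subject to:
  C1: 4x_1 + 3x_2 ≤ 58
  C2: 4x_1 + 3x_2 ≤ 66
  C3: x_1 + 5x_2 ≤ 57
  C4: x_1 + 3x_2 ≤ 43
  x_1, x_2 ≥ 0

min z = -5x_1 - 8x_2

s.t.
  4x_1 + 3x_2 + s1 = 58
  4x_1 + 3x_2 + s2 = 66
  x_1 + 5x_2 + s3 = 57
  x_1 + 3x_2 + s4 = 43
  x_1, x_2, s1, s2, s3, s4 ≥ 0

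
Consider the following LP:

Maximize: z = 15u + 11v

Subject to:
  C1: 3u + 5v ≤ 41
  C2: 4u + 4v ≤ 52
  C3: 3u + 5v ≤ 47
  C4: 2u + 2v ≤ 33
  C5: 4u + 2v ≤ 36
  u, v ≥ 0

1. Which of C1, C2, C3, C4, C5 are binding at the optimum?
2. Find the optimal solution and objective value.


1. C1, C5
2. u = 7, v = 4, z = 149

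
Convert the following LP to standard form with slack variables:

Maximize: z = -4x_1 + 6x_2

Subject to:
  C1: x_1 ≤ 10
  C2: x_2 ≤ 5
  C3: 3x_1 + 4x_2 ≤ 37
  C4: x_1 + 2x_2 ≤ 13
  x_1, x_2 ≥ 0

max z = -4x_1 + 6x_2

s.t.
  x_1 + s1 = 10
  x_2 + s2 = 5
  3x_1 + 4x_2 + s3 = 37
  x_1 + 2x_2 + s4 = 13
  x_1, x_2, s1, s2, s3, s4 ≥ 0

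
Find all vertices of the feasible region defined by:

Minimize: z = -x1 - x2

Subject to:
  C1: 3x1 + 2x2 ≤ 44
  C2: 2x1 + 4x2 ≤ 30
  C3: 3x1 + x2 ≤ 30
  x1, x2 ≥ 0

(0, 0), (10, 0), (9, 3), (0, 7.5)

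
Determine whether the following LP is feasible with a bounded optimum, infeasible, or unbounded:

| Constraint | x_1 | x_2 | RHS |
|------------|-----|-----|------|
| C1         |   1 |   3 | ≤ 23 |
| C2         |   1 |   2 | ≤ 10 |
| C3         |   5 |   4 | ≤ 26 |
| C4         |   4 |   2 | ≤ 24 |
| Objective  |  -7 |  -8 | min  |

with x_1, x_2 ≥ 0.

Feasible with a bounded optimal solution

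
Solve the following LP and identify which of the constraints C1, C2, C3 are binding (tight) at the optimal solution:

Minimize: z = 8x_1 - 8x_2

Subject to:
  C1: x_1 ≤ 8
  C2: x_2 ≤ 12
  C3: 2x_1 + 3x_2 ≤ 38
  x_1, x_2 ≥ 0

At x_1 = 0, x_2 = 12, compute slack b - a·x for each constraint:
  C1: 8 − 0 = 8  (slack)
  C2: 12 − 12 = 0  (binding)
  C3: 38 − 36 = 2  (slack)

Optimal: x_1 = 0, x_2 = 12
Binding: C2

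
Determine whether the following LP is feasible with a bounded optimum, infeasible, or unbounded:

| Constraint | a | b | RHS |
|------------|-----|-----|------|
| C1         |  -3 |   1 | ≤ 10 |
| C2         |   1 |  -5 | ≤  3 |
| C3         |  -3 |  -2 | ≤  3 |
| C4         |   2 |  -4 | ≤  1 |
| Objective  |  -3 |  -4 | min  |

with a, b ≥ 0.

Unbounded (objective can decrease without bound)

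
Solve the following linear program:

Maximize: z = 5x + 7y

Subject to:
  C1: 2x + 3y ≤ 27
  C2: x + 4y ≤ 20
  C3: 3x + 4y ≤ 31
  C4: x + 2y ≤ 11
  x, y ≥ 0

Evaluate the objective at each vertex of the feasible region:
  z(0, 0) = 0
  z(10.33, 0) = 51.67
  z(9, 1) = 52  ←
  z(2, 4.5) = 41.5
  z(0, 5) = 35
The maximum is at x = 9, y = 1.

x = 9, y = 1, z = 52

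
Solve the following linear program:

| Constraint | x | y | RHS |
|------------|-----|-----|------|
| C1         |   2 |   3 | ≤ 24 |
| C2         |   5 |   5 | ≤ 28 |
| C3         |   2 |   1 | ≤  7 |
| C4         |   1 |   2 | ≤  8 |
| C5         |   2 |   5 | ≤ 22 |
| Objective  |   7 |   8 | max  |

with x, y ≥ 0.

Evaluate the objective at each vertex of the feasible region:
  z(0, 0) = 0
  z(3.5, 0) = 24.5
  z(2, 3) = 38  ←
  z(0, 4) = 32
The maximum is at x = 2, y = 3.

x = 2, y = 3, z = 38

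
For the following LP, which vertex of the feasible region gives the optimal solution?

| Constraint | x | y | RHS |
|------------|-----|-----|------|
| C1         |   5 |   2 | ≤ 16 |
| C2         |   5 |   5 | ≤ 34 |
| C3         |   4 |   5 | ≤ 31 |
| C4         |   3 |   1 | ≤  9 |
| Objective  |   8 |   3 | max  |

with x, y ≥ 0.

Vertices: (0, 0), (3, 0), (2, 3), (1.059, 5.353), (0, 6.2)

Evaluate the objective at each vertex of the feasible region:
  z(0, 0) = 0
  z(3, 0) = 24
  z(2, 3) = 25  ←
  z(1.059, 5.353) = 24.53
  z(0, 6.2) = 18.6
The maximum is at x = 2, y = 3.

(2, 3)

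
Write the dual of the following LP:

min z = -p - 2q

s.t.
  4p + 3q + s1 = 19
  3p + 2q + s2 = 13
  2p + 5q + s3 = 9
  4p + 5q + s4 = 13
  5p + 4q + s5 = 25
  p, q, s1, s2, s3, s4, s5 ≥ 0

Primal min cᵀx s.t. Ax ≤ b, x ≥ 0  →  Dual max −bᵀy s.t. Aᵀy ≥ −c, y ≥ 0.

Maximize: z = -19y1 - 13y2 - 9y3 - 13y4 - 25y5

Subject to:
  4y1 + 3y2 + 2y3 + 4y4 + 5y5 ≥ 1
  3y1 + 2y2 + 5y3 + 5y4 + 4y5 ≥ 2
  y1, y2, y3, y4, y5 ≥ 0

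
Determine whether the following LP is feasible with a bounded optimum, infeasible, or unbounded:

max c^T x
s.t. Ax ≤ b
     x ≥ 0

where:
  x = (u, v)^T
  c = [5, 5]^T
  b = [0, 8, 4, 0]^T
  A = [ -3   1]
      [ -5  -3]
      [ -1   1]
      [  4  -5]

Unbounded (objective can increase without bound)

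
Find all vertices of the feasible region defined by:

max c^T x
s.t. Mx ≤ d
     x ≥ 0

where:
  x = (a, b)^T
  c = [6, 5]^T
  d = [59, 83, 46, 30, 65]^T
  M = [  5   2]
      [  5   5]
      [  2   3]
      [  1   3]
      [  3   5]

(0, 0), (11.8, 0), (9, 7), (0, 10)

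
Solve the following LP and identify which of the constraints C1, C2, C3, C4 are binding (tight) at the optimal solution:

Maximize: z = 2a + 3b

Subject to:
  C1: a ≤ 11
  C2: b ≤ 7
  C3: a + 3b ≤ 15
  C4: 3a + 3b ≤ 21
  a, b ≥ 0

At a = 3, b = 4, compute slack b - a·x for each constraint:
  C1: 11 − 3 = 8  (slack)
  C2: 7 − 4 = 3  (slack)
  C3: 15 − 15 = 0  (binding)
  C4: 21 − 21 = 0  (binding)

Optimal: a = 3, b = 4
Binding: C3, C4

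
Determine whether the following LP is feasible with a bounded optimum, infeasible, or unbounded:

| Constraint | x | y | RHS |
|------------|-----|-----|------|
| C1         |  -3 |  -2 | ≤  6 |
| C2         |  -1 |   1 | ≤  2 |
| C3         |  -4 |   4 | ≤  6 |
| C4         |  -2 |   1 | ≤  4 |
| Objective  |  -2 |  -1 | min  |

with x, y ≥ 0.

Unbounded (objective can decrease without bound)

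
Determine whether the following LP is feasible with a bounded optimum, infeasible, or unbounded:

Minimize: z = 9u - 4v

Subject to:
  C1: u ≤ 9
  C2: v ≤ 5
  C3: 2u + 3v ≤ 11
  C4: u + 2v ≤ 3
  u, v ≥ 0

Feasible with a bounded optimal solution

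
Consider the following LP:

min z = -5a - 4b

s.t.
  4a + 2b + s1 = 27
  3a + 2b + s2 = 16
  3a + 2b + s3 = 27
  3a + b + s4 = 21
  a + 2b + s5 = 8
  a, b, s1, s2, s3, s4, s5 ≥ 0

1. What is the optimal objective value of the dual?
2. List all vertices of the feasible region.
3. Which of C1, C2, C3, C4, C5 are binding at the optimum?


1. -28
2. (0, 0), (5.333, 0), (4, 2), (0, 4)
3. C2, C5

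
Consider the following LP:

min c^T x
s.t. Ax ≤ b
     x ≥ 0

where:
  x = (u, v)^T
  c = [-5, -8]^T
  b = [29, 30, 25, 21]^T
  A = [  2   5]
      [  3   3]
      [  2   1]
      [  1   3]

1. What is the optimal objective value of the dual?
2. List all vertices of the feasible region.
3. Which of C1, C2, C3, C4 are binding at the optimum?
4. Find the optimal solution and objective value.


1. -59
2. (0, 0), (10, 0), (7, 3), (0, 5.8)
3. C1, C2
4. u = 7, v = 3, z = -59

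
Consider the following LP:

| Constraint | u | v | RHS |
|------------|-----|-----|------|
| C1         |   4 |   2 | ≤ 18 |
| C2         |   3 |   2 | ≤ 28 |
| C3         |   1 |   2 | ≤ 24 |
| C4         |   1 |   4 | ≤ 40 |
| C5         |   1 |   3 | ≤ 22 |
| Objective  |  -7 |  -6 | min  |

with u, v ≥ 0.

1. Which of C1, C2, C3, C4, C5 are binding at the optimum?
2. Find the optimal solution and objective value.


1. C1, C5
2. u = 1, v = 7, z = -49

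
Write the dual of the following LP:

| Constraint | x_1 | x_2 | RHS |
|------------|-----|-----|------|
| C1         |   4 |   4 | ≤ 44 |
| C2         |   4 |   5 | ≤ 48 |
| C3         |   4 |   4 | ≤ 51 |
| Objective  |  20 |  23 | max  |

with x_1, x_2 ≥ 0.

Primal max cᵀx s.t. Ax ≤ b, x ≥ 0  →  Dual min bᵀy s.t. Aᵀy ≥ c, y ≥ 0.

Minimize: z = 44y1 + 48y2 + 51y3

Subject to:
  4y1 + 4y2 + 4y3 ≥ 20
  4y1 + 5y2 + 4y3 ≥ 23
  y1, y2, y3 ≥ 0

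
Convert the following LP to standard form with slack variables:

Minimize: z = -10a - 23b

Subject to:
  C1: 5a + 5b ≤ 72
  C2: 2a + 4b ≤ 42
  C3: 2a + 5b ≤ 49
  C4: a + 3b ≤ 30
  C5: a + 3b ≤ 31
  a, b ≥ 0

min z = -10a - 23b

s.t.
  5a + 5b + s1 = 72
  2a + 4b + s2 = 42
  2a + 5b + s3 = 49
  a + 3b + s4 = 30
  a + 3b + s5 = 31
  a, b, s1, s2, s3, s4, s5 ≥ 0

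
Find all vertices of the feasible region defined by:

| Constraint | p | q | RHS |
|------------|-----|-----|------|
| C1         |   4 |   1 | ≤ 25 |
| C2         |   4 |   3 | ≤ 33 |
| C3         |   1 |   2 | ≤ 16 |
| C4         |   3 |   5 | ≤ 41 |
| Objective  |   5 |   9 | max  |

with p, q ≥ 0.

(0, 0), (6.25, 0), (5.25, 4), (3.818, 5.909), (2, 7), (0, 8)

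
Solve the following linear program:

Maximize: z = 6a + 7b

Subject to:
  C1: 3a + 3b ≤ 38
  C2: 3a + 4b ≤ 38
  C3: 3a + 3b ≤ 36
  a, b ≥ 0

Evaluate the objective at each vertex of the feasible region:
  z(0, 0) = 0
  z(12, 0) = 72
  z(10, 2) = 74  ←
  z(0, 9.5) = 66.5
The maximum is at a = 10, b = 2.

a = 10, b = 2, z = 74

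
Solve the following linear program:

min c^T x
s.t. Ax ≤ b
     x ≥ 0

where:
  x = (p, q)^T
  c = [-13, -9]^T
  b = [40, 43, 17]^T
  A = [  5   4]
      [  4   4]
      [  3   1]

Evaluate the objective at each vertex of the feasible region:
  z(0, 0) = 0
  z(5.667, 0) = -73.67
  z(4, 5) = -97  ←
  z(0, 10) = -90
The minimum is at p = 4, q = 5.

p = 4, q = 5, z = -97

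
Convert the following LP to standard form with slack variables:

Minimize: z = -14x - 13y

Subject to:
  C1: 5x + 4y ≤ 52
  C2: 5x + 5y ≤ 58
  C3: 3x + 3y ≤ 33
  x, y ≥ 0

min z = -14x - 13y

s.t.
  5x + 4y + s1 = 52
  5x + 5y + s2 = 58
  3x + 3y + s3 = 33
  x, y, s1, s2, s3 ≥ 0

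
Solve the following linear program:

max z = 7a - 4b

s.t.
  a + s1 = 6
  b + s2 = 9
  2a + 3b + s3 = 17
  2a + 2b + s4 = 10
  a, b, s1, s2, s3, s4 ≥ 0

Evaluate the objective at each vertex of the feasible region:
  z(0, 0) = 0
  z(5, 0) = 35  ←
  z(0, 5) = -20
The maximum is at a = 5, b = 0.

a = 5, b = 0, z = 35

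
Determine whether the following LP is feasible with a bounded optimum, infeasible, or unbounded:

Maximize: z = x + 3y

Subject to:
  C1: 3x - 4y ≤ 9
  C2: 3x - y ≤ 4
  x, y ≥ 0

Unbounded (objective can increase without bound)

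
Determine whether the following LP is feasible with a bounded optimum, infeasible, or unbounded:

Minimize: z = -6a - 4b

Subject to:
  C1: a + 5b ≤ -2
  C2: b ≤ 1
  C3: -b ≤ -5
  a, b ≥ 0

Infeasible (no feasible solution exists)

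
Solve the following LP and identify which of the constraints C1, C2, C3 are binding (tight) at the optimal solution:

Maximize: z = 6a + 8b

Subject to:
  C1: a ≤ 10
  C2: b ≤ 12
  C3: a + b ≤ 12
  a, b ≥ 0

At a = 0, b = 12, compute slack b - a·x for each constraint:
  C1: 10 − 0 = 10  (slack)
  C2: 12 − 12 = 0  (binding)
  C3: 12 − 12 = 0  (binding)

Optimal: a = 0, b = 12
Binding: C2, C3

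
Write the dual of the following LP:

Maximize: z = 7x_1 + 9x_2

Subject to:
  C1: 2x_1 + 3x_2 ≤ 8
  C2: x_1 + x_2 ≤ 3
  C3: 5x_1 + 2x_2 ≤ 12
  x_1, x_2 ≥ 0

Primal max cᵀx s.t. Ax ≤ b, x ≥ 0  →  Dual min bᵀy s.t. Aᵀy ≥ c, y ≥ 0.

Minimize: z = 8y1 + 3y2 + 12y3

Subject to:
  2y1 + y2 + 5y3 ≥ 7
  3y1 + y2 + 2y3 ≥ 9
  y1, y2, y3 ≥ 0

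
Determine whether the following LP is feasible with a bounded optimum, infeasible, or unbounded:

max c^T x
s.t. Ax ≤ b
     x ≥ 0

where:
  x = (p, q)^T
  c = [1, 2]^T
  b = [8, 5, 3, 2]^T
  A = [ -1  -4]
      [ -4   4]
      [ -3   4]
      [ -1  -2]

Unbounded (objective can increase without bound)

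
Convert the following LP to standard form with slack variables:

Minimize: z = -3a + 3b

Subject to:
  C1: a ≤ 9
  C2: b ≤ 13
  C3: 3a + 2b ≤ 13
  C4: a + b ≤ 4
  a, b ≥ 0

min z = -3a + 3b

s.t.
  a + s1 = 9
  b + s2 = 13
  3a + 2b + s3 = 13
  a + b + s4 = 4
  a, b, s1, s2, s3, s4 ≥ 0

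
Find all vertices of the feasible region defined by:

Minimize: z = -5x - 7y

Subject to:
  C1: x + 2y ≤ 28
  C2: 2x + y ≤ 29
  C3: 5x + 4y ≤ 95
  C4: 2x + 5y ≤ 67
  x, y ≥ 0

(0, 0), (14.5, 0), (10, 9), (6, 11), (0, 13.4)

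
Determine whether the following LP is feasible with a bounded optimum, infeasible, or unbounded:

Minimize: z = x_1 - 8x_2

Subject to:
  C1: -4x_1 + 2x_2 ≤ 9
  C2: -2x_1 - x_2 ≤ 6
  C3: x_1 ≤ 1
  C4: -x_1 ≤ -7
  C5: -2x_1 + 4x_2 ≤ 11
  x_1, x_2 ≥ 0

Infeasible (no feasible solution exists)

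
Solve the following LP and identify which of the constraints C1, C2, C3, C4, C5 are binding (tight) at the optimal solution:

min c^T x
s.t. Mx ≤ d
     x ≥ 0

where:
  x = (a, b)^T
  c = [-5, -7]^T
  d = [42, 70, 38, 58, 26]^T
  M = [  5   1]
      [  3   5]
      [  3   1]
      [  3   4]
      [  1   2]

At a = 6, b = 10, compute slack b - a·x for each constraint:
  C1: 42 − 40 = 2  (slack)
  C2: 70 − 68 = 2  (slack)
  C3: 38 − 28 = 10  (slack)
  C4: 58 − 58 = 0  (binding)
  C5: 26 − 26 = 0  (binding)

Optimal: a = 6, b = 10
Binding: C4, C5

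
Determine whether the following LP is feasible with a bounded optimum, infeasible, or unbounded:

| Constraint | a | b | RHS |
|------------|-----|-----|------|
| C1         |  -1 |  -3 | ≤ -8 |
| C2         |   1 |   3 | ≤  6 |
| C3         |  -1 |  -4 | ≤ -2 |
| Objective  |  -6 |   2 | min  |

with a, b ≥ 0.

Infeasible (no feasible solution exists)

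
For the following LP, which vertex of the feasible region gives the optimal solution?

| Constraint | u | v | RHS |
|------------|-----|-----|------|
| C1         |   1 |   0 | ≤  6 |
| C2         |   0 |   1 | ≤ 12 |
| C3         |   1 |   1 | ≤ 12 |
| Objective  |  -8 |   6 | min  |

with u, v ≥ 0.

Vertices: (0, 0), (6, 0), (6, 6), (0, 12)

Evaluate the objective at each vertex of the feasible region:
  z(0, 0) = 0
  z(6, 0) = -48  ←
  z(6, 6) = -12
  z(0, 12) = 72
The minimum is at u = 6, v = 0.

(6, 0)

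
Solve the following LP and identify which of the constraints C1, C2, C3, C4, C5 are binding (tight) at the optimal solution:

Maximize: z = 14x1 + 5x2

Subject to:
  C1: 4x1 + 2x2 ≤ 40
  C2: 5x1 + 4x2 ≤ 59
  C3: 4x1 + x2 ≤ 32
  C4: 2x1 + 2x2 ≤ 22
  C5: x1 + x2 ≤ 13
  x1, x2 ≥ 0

At x1 = 7, x2 = 4, compute slack b - a·x for each constraint:
  C1: 40 − 36 = 4  (slack)
  C2: 59 − 51 = 8  (slack)
  C3: 32 − 32 = 0  (binding)
  C4: 22 − 22 = 0  (binding)
  C5: 13 − 11 = 2  (slack)

Optimal: x1 = 7, x2 = 4
Binding: C3, C4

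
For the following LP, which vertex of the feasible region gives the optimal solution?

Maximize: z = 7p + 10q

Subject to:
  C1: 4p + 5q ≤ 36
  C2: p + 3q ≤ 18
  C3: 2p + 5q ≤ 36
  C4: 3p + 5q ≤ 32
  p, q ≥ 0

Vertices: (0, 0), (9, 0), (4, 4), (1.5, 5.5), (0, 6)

Evaluate the objective at each vertex of the feasible region:
  z(0, 0) = 0
  z(9, 0) = 63
  z(4, 4) = 68  ←
  z(1.5, 5.5) = 65.5
  z(0, 6) = 60
The maximum is at p = 4, q = 4.

(4, 4)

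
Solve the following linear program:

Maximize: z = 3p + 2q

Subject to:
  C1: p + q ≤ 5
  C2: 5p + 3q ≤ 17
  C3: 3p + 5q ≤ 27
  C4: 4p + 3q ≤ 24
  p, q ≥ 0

Evaluate the objective at each vertex of the feasible region:
  z(0, 0) = 0
  z(3.4, 0) = 10.2
  z(1, 4) = 11  ←
  z(0, 5) = 10
The maximum is at p = 1, q = 4.

p = 1, q = 4, z = 11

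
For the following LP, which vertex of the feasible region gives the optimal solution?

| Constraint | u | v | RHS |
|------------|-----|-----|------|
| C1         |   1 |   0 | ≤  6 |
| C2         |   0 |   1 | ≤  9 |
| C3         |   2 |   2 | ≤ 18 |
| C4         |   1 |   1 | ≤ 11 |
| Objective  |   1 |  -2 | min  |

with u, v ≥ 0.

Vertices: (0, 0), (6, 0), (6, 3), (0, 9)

Evaluate the objective at each vertex of the feasible region:
  z(0, 0) = 0
  z(6, 0) = 6
  z(6, 3) = 0
  z(0, 9) = -18  ←
The minimum is at u = 0, v = 9.

(0, 9)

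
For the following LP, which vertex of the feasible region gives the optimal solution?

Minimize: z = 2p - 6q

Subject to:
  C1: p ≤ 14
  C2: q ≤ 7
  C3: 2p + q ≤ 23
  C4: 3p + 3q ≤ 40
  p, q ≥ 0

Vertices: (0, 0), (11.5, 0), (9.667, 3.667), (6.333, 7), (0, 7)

Evaluate the objective at each vertex of the feasible region:
  z(0, 0) = 0
  z(11.5, 0) = 23
  z(9.667, 3.667) = -2.667
  z(6.333, 7) = -29.33
  z(0, 7) = -42  ←
The minimum is at p = 0, q = 7.

(0, 7)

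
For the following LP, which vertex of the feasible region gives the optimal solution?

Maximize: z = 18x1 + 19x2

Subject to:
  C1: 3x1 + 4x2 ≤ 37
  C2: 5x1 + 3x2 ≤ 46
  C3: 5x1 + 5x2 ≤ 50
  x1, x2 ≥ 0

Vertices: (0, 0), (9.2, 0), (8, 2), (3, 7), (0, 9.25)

Evaluate the objective at each vertex of the feasible region:
  z(0, 0) = 0
  z(9.2, 0) = 165.6
  z(8, 2) = 182
  z(3, 7) = 187  ←
  z(0, 9.25) = 175.8
The maximum is at x1 = 3, x2 = 7.

(3, 7)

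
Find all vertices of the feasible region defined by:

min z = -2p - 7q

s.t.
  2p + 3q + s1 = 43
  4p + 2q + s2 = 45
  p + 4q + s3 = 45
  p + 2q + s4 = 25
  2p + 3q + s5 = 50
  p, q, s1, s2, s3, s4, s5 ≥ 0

(0, 0), (11.25, 0), (6.667, 9.167), (5, 10), (0, 11.25)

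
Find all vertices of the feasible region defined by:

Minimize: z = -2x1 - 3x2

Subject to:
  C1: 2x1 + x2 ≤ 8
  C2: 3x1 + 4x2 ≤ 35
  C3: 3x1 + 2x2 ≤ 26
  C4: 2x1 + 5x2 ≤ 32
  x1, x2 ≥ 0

(0, 0), (4, 0), (1, 6), (0, 6.4)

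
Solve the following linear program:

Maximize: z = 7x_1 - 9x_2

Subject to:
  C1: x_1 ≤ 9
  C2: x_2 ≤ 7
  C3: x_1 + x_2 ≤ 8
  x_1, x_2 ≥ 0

Evaluate the objective at each vertex of the feasible region:
  z(0, 0) = 0
  z(8, 0) = 56  ←
  z(1, 7) = -56
  z(0, 7) = -63
The maximum is at x_1 = 8, x_2 = 0.

x_1 = 8, x_2 = 0, z = 56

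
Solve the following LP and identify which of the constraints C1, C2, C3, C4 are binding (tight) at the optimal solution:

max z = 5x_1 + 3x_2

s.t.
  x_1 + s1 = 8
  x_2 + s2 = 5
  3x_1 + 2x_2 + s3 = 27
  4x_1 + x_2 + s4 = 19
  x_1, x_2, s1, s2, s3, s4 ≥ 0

At x_1 = 3.5, x_2 = 5, compute slack b - a·x for each constraint:
  C1: 8 − 3.5 = 4.5  (slack)
  C2: 5 − 5 = 0  (binding)
  C3: 27 − 20.5 = 6.5  (slack)
  C4: 19 − 19 = 0  (binding)

Optimal: x_1 = 3.5, x_2 = 5
Binding: C2, C4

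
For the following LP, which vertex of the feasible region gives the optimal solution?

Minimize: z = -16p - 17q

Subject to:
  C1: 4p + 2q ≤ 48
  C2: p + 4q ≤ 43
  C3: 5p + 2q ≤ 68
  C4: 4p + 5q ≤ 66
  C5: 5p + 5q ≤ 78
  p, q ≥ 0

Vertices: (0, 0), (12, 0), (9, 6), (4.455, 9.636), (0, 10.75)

Evaluate the objective at each vertex of the feasible region:
  z(0, 0) = 0
  z(12, 0) = -192
  z(9, 6) = -246  ←
  z(4.455, 9.636) = -235.1
  z(0, 10.75) = -182.8
The minimum is at p = 9, q = 6.

(9, 6)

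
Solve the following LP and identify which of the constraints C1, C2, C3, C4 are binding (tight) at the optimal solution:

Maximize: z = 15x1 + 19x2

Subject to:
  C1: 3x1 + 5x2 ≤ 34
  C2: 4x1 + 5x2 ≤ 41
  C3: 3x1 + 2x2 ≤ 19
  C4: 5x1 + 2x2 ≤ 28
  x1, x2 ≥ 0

At x1 = 3, x2 = 5, compute slack b - a·x for each constraint:
  C1: 34 − 34 = 0  (binding)
  C2: 41 − 37 = 4  (slack)
  C3: 19 − 19 = 0  (binding)
  C4: 28 − 25 = 3  (slack)

Optimal: x1 = 3, x2 = 5
Binding: C1, C3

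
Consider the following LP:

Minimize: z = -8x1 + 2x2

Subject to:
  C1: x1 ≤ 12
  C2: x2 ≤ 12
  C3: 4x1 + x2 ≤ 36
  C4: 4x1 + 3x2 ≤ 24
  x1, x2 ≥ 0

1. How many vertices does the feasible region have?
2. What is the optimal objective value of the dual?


1. 3
2. -48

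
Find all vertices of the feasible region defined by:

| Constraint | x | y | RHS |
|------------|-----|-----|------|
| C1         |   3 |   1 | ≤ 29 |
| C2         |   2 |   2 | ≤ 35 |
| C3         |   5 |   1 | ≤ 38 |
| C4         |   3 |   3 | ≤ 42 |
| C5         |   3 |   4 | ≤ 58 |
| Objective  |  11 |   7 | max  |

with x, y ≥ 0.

(0, 0), (7.6, 0), (6, 8), (0, 14)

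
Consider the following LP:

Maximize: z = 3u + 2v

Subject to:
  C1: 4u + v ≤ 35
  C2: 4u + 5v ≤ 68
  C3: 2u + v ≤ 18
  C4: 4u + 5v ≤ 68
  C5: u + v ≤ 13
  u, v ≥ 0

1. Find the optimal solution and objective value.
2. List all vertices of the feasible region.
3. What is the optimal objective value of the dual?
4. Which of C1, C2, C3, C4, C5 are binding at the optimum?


1. u = 5, v = 8, z = 31
2. (0, 0), (8.75, 0), (8.5, 1), (5, 8), (0, 13)
3. 31
4. C3, C5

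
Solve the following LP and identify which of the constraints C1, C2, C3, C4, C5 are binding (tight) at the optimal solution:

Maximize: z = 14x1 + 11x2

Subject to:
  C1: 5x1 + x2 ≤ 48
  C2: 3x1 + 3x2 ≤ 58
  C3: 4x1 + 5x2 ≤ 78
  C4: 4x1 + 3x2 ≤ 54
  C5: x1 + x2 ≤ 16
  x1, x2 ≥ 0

At x1 = 6, x2 = 10, compute slack b - a·x for each constraint:
  C1: 48 − 40 = 8  (slack)
  C2: 58 − 48 = 10  (slack)
  C3: 78 − 74 = 4  (slack)
  C4: 54 − 54 = 0  (binding)
  C5: 16 − 16 = 0  (binding)

Optimal: x1 = 6, x2 = 10
Binding: C4, C5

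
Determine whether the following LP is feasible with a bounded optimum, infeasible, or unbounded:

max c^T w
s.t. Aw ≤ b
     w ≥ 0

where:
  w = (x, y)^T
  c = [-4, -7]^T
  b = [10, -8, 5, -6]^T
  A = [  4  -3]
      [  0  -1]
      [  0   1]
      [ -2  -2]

Infeasible (no feasible solution exists)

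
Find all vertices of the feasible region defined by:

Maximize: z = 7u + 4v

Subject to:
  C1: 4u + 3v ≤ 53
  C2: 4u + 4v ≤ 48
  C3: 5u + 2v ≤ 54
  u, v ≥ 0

(0, 0), (10.8, 0), (10, 2), (0, 12)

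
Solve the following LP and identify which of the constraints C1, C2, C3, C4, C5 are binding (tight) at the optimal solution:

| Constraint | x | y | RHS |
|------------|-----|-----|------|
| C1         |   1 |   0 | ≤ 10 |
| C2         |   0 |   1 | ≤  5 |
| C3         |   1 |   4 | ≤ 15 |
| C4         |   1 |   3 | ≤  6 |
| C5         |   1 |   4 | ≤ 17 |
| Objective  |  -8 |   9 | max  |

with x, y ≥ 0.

At x = 0, y = 2, compute slack b - a·x for each constraint:
  C1: 10 − 0 = 10  (slack)
  C2: 5 − 2 = 3  (slack)
  C3: 15 − 8 = 7  (slack)
  C4: 6 − 6 = 0  (binding)
  C5: 17 − 8 = 9  (slack)

Optimal: x = 0, y = 2
Binding: C4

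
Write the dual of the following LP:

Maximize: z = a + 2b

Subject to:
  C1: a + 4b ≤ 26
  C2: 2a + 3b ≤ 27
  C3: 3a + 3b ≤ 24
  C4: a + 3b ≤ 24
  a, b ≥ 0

Primal max cᵀx s.t. Ax ≤ b, x ≥ 0  →  Dual min bᵀy s.t. Aᵀy ≥ c, y ≥ 0.

Minimize: z = 26y1 + 27y2 + 24y3 + 24y4

Subject to:
  y1 + 2y2 + 3y3 + y4 ≥ 1
  4y1 + 3y2 + 3y3 + 3y4 ≥ 2
  y1, y2, y3, y4 ≥ 0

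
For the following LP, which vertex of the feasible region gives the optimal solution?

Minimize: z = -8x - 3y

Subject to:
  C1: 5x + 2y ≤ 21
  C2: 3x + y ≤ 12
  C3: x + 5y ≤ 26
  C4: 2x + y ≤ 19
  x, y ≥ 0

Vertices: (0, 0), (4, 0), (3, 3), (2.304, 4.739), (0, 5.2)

Evaluate the objective at each vertex of the feasible region:
  z(0, 0) = 0
  z(4, 0) = -32
  z(3, 3) = -33  ←
  z(2.304, 4.739) = -32.65
  z(0, 5.2) = -15.6
The minimum is at x = 3, y = 3.

(3, 3)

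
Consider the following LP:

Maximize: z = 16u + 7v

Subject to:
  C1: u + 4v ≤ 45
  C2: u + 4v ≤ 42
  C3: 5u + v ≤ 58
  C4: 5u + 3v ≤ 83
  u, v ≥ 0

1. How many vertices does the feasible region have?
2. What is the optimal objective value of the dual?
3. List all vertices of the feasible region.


1. 4
2. 216
3. (0, 0), (11.6, 0), (10, 8), (0, 10.5)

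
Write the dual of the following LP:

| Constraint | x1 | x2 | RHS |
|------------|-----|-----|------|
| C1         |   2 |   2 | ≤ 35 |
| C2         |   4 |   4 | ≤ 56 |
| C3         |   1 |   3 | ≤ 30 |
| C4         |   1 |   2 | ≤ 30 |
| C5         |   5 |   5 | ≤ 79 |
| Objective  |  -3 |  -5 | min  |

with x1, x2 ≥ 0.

Primal min cᵀx s.t. Ax ≤ b, x ≥ 0  →  Dual max −bᵀy s.t. Aᵀy ≥ −c, y ≥ 0.

Maximize: z = -35y1 - 56y2 - 30y3 - 30y4 - 79y5

Subject to:
  2y1 + 4y2 + y3 + y4 + 5y5 ≥ 3
  2y1 + 4y2 + 3y3 + 2y4 + 5y5 ≥ 5
  y1, y2, y3, y4, y5 ≥ 0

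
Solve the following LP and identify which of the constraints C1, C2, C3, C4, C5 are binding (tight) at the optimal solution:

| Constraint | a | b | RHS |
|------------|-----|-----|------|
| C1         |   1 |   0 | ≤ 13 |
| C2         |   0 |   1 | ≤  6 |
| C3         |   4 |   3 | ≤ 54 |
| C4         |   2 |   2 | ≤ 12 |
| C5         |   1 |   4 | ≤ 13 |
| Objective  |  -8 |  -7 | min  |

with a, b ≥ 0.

At a = 6, b = 0, compute slack b - a·x for each constraint:
  C1: 13 − 6 = 7  (slack)
  C2: 6 − 0 = 6  (slack)
  C3: 54 − 24 = 30  (slack)
  C4: 12 − 12 = 0  (binding)
  C5: 13 − 6 = 7  (slack)

Optimal: a = 6, b = 0
Binding: C4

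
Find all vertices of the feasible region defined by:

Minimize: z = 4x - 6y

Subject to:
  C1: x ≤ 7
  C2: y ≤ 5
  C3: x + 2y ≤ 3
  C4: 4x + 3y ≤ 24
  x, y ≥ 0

(0, 0), (3, 0), (0, 1.5)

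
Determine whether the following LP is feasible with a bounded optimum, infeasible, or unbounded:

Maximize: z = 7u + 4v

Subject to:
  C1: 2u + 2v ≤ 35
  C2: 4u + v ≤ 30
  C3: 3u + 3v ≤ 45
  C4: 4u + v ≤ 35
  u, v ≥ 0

Feasible with a bounded optimal solution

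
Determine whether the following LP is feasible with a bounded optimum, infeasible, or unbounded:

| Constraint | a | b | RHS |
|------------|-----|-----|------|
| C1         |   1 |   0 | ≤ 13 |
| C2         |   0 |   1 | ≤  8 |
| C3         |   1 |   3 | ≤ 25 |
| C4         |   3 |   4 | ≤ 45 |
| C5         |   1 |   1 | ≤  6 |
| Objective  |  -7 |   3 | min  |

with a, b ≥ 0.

Feasible with a bounded optimal solution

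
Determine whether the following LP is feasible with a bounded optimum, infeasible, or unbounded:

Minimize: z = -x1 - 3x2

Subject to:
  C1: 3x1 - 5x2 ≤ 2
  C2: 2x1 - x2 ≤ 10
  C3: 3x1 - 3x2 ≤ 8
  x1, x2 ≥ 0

Unbounded (objective can decrease without bound)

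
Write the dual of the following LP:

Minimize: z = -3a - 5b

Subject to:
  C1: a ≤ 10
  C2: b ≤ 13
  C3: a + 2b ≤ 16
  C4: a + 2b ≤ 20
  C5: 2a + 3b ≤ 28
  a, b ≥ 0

Primal min cᵀx s.t. Ax ≤ b, x ≥ 0  →  Dual max −bᵀy s.t. Aᵀy ≥ −c, y ≥ 0.

Maximize: z = -10y1 - 13y2 - 16y3 - 20y4 - 28y5

Subject to:
  y1 + y3 + y4 + 2y5 ≥ 3
  y2 + 2y3 + 2y4 + 3y5 ≥ 5
  y1, y2, y3, y4, y5 ≥ 0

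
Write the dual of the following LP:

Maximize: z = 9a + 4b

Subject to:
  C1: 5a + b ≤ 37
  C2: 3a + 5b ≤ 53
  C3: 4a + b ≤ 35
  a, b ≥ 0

Primal max cᵀx s.t. Ax ≤ b, x ≥ 0  →  Dual min bᵀy s.t. Aᵀy ≥ c, y ≥ 0.

Minimize: z = 37y1 + 53y2 + 35y3

Subject to:
  5y1 + 3y2 + 4y3 ≥ 9
  y1 + 5y2 + y3 ≥ 4
  y1, y2, y3 ≥ 0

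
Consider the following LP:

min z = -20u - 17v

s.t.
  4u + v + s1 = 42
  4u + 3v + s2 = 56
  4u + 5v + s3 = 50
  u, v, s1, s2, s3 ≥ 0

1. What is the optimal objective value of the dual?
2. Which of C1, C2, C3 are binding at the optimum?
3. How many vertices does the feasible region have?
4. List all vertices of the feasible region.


1. -234
2. C1, C3
3. 4
4. (0, 0), (10.5, 0), (10, 2), (0, 10)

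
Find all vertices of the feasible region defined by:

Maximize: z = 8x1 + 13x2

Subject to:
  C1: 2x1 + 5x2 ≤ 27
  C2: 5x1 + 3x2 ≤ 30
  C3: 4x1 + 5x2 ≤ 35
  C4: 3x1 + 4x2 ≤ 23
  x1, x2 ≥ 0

(0, 0), (6, 0), (4.636, 2.273), (1, 5), (0, 5.4)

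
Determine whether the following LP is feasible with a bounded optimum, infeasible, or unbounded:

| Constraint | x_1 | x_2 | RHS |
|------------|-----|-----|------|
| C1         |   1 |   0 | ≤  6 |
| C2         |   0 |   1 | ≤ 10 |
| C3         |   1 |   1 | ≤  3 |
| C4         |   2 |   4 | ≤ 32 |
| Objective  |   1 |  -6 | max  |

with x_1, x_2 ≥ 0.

Feasible with a bounded optimal solution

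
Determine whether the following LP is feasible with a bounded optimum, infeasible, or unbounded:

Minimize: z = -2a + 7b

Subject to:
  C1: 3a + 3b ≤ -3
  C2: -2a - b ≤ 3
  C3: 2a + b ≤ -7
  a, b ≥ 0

Infeasible (no feasible solution exists)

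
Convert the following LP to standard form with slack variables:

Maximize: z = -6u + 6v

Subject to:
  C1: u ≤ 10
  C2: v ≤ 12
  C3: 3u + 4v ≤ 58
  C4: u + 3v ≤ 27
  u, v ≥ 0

max z = -6u + 6v

s.t.
  u + s1 = 10
  v + s2 = 12
  3u + 4v + s3 = 58
  u + 3v + s4 = 27
  u, v, s1, s2, s3, s4 ≥ 0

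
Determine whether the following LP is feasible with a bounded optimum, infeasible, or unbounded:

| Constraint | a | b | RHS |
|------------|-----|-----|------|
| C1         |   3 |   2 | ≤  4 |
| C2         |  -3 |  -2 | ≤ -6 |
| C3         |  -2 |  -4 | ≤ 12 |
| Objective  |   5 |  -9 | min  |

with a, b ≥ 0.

Infeasible (no feasible solution exists)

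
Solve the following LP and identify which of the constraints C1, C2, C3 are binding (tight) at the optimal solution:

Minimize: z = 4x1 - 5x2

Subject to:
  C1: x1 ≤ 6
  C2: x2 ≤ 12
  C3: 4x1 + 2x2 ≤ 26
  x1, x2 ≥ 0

At x1 = 0, x2 = 12, compute slack b - a·x for each constraint:
  C1: 6 − 0 = 6  (slack)
  C2: 12 − 12 = 0  (binding)
  C3: 26 − 24 = 2  (slack)

Optimal: x1 = 0, x2 = 12
Binding: C2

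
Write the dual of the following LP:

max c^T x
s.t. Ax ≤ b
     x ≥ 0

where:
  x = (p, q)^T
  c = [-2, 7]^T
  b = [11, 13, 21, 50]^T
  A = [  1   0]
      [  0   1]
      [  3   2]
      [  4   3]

Primal max cᵀx s.t. Ax ≤ b, x ≥ 0  →  Dual min bᵀy s.t. Aᵀy ≥ c, y ≥ 0.

Minimize: z = 11y1 + 13y2 + 21y3 + 50y4

Subject to:
  y1 + 3y3 + 4y4 ≥ -2
  y2 + 2y3 + 3y4 ≥ 7
  y1, y2, y3, y4 ≥ 0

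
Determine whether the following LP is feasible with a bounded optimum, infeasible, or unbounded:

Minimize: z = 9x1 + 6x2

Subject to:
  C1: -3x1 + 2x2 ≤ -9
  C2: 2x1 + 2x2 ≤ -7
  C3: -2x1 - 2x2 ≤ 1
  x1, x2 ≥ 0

Infeasible (no feasible solution exists)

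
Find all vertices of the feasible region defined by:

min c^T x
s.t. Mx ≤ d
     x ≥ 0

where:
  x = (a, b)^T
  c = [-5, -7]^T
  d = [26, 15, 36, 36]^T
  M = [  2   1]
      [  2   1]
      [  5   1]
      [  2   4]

(0, 0), (7.2, 0), (7, 1), (4, 7), (0, 9)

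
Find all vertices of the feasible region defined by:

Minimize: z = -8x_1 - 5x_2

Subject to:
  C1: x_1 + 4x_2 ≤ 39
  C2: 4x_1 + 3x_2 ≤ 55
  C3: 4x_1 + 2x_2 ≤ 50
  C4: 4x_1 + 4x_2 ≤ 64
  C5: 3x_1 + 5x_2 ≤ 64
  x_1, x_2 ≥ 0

(0, 0), (12.5, 0), (10, 5), (7.923, 7.769), (0, 9.75)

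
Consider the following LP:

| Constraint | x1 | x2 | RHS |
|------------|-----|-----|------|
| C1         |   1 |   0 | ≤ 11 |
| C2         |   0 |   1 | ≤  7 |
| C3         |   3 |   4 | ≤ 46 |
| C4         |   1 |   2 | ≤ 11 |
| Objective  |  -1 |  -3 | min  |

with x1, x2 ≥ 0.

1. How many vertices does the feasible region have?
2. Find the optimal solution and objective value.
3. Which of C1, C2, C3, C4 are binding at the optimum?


1. 3
2. x1 = 0, x2 = 5.5, z = -16.5
3. C4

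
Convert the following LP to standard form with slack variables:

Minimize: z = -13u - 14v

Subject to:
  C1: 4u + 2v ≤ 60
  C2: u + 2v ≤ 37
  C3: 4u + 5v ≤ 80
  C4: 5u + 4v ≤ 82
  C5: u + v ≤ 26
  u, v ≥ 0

min z = -13u - 14v

s.t.
  4u + 2v + s1 = 60
  u + 2v + s2 = 37
  4u + 5v + s3 = 80
  5u + 4v + s4 = 82
  u + v + s5 = 26
  u, v, s1, s2, s3, s4, s5 ≥ 0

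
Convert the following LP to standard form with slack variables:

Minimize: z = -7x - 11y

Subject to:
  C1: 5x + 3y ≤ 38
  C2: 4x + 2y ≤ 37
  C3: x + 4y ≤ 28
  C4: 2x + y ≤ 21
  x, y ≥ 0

min z = -7x - 11y

s.t.
  5x + 3y + s1 = 38
  4x + 2y + s2 = 37
  x + 4y + s3 = 28
  2x + y + s4 = 21
  x, y, s1, s2, s3, s4 ≥ 0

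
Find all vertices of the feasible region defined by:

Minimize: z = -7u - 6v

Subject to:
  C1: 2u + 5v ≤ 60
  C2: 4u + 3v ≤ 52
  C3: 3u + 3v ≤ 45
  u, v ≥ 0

(0, 0), (13, 0), (7, 8), (5, 10), (0, 12)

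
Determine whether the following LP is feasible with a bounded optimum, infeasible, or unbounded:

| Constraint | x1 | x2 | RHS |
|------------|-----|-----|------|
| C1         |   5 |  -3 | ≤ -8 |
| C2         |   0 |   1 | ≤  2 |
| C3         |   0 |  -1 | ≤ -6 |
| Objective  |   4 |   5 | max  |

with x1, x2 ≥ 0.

Infeasible (no feasible solution exists)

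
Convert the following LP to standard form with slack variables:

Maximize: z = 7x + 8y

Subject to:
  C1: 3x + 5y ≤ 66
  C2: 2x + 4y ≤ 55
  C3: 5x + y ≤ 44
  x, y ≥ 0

max z = 7x + 8y

s.t.
  3x + 5y + s1 = 66
  2x + 4y + s2 = 55
  5x + y + s3 = 44
  x, y, s1, s2, s3 ≥ 0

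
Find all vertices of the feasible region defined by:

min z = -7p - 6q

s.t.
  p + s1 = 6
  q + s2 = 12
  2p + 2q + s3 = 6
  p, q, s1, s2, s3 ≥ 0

(0, 0), (3, 0), (0, 3)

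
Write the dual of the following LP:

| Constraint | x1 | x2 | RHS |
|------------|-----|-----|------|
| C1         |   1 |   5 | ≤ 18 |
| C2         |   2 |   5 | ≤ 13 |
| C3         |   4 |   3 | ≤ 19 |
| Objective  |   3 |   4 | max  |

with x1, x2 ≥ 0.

Primal max cᵀx s.t. Ax ≤ b, x ≥ 0  →  Dual min bᵀy s.t. Aᵀy ≥ c, y ≥ 0.

Minimize: z = 18y1 + 13y2 + 19y3

Subject to:
  y1 + 2y2 + 4y3 ≥ 3
  5y1 + 5y2 + 3y3 ≥ 4
  y1, y2, y3 ≥ 0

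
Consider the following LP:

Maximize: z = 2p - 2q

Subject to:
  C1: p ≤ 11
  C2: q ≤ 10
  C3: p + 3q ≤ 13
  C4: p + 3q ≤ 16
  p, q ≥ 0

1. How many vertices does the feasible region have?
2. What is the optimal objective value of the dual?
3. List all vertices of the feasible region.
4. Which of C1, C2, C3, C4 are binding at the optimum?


1. 4
2. 22
3. (0, 0), (11, 0), (11, 0.6667), (0, 4.333)
4. C1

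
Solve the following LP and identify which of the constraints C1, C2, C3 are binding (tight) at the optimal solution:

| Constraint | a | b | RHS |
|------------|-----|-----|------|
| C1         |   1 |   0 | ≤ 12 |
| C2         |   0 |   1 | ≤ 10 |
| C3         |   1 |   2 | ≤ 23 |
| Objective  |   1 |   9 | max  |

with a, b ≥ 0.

At a = 3, b = 10, compute slack b - a·x for each constraint:
  C1: 12 − 3 = 9  (slack)
  C2: 10 − 10 = 0  (binding)
  C3: 23 − 23 = 0  (binding)

Optimal: a = 3, b = 10
Binding: C2, C3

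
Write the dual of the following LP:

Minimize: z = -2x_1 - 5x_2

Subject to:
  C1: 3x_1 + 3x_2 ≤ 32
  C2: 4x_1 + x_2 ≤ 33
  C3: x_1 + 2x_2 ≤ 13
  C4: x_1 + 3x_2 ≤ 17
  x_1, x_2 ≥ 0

Primal min cᵀx s.t. Ax ≤ b, x ≥ 0  →  Dual max −bᵀy s.t. Aᵀy ≥ −c, y ≥ 0.

Maximize: z = -32y1 - 33y2 - 13y3 - 17y4

Subject to:
  3y1 + 4y2 + y3 + y4 ≥ 2
  3y1 + y2 + 2y3 + 3y4 ≥ 5
  y1, y2, y3, y4 ≥ 0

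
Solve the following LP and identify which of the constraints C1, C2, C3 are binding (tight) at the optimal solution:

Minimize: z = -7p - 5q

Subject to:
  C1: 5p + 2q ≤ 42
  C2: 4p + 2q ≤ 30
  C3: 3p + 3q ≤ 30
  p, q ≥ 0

At p = 5, q = 5, compute slack b - a·x for each constraint:
  C1: 42 − 35 = 7  (slack)
  C2: 30 − 30 = 0  (binding)
  C3: 30 − 30 = 0  (binding)

Optimal: p = 5, q = 5
Binding: C2, C3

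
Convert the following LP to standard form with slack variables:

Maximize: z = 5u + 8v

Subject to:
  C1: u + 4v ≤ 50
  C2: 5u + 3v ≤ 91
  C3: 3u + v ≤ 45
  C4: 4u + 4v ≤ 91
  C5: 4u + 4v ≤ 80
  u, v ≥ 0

max z = 5u + 8v

s.t.
  u + 4v + s1 = 50
  5u + 3v + s2 = 91
  3u + v + s3 = 45
  4u + 4v + s4 = 91
  4u + 4v + s5 = 80
  u, v, s1, s2, s3, s4, s5 ≥ 0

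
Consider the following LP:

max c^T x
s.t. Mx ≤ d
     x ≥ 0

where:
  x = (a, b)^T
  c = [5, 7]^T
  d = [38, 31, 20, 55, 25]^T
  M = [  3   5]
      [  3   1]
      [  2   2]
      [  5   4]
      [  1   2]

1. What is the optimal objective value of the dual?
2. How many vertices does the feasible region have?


1. 58
2. 4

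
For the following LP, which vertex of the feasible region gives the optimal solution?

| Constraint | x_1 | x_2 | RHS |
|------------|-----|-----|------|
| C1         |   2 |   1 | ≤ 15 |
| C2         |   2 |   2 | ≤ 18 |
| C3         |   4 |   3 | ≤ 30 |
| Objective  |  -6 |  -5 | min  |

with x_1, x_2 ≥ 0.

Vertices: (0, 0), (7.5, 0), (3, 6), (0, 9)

Evaluate the objective at each vertex of the feasible region:
  z(0, 0) = 0
  z(7.5, 0) = -45
  z(3, 6) = -48  ←
  z(0, 9) = -45
The minimum is at x_1 = 3, x_2 = 6.

(3, 6)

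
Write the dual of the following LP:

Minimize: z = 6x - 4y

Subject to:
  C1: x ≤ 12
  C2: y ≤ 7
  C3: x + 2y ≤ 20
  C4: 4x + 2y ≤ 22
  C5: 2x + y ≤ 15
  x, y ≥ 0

Primal min cᵀx s.t. Ax ≤ b, x ≥ 0  →  Dual max −bᵀy s.t. Aᵀy ≥ −c, y ≥ 0.

Maximize: z = -12y1 - 7y2 - 20y3 - 22y4 - 15y5

Subject to:
  y1 + y3 + 4y4 + 2y5 ≥ -6
  y2 + 2y3 + 2y4 + y5 ≥ 4
  y1, y2, y3, y4, y5 ≥ 0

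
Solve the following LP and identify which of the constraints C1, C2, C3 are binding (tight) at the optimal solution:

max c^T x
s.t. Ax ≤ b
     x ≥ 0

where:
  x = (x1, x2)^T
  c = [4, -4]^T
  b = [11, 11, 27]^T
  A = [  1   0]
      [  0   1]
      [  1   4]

At x1 = 11, x2 = 0, compute slack b - a·x for each constraint:
  C1: 11 − 11 = 0  (binding)
  C2: 11 − 0 = 11  (slack)
  C3: 27 − 11 = 16  (slack)

Optimal: x1 = 11, x2 = 0
Binding: C1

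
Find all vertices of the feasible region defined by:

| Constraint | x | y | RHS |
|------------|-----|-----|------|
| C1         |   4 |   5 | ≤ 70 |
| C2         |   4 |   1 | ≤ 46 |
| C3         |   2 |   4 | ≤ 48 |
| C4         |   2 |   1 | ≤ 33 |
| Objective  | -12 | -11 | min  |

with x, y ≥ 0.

(0, 0), (11.5, 0), (10, 6), (6.667, 8.667), (0, 12)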